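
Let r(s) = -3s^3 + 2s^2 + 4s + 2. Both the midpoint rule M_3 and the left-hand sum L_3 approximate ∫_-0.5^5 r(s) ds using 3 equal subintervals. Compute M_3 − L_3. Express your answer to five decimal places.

-194.20920

M_3 ≈ -296.6721644.
L_3 ≈ -102.4629630.
M_3 − L_3 ≈ -194.20920.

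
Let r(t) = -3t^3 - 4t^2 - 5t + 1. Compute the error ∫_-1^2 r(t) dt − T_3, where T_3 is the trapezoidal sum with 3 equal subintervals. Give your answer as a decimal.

4.25

Exact integral: ∫_-1^2 r(t) dt = -27.75.
T_3 = -32.
Error = -27.75 − (-32) = 4.25.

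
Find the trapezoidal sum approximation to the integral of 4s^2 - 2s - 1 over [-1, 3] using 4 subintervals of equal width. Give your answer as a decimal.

28

Δs = (3 − (-1))/4 = 1.
f(-1) = 5, f(0) = -1, f(1) = 1, f(2) = 11, f(3) = 29.
T_4 = (Δs/2)·[f(s_0) + 2f(s_1) + 2f(s_2) + 2f(s_3) + f(s_4)].
Sum = 28.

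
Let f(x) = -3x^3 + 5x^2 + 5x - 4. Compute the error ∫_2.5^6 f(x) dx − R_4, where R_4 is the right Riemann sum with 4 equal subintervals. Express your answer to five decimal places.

205.10775

Exact integral: ∫_2.5^6 f(x) dx ≈ -548.3697917.
R_4 ≈ -753.4775391.
Error ≈ -548.3697917 − (-753.4775391) ≈ 205.10775.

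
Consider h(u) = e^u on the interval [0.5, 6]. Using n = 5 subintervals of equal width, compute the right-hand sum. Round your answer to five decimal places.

Δu = (6 − 0.5)/5 = 1.1.
Right endpoints: 1.6, 2.7, 3.8, 4.9, 6.
h(1.6) ≈ 4.95303, h(2.7) ≈ 14.87973, h(3.8) ≈ 44.70118, h(4.9) ≈ 134.28978, h(6) ≈ 403.42879.
Sum = Δu · [h(1.6) + h(2.7) + h(3.8) + h(4.9) + h(6)].
Sum ≈ 662.47777.

662.47777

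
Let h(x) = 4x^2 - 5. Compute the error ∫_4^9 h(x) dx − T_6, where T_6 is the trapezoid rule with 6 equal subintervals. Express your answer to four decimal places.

-2.3148

Exact integral: ∫_4^9 h(x) dx ≈ 861.666667.
T_6 ≈ 863.981481.
Error ≈ 861.666667 − 863.981481 ≈ -2.3148.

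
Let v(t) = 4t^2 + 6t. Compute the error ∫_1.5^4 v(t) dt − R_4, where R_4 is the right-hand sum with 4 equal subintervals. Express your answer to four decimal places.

-22.5260

Exact integral: ∫_1.5^4 v(t) dt ≈ 122.083333.
R_4 = 144.609375.
Error ≈ 122.083333 − 144.609375 ≈ -22.5260.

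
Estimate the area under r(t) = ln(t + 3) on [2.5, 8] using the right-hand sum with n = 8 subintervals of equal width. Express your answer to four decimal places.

Δt = (8 − 2.5)/8 = 0.6875.
Right endpoints: 3.1875, 3.875, 4.5625, 5.25, 5.9375, 6.625, 7.3125, 8.
r(3.1875) ≈ 1.8225, r(3.875) ≈ 1.9279, r(4.5625) ≈ 2.0232, r(5.25) ≈ 2.1102, r(5.9375) ≈ 2.1903, r(6.625) ≈ 2.2644, r(7.3125) ≈ 2.3334, r(8) ≈ 2.3979.
Sum = Δt · [r(3.1875) + r(3.875) + r(4.5625) + ...].
Sum ≈ 11.7354.

11.7354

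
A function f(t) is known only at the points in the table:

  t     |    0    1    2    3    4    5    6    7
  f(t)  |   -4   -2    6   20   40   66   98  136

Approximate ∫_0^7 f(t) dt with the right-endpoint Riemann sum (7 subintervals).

Δt = 1.
Sum = 1·[(-2) + 6 + 20 + 40 + 66 + 98 + 136] = 364.

364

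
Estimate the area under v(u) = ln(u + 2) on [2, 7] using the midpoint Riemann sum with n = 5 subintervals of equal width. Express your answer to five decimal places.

Δu = (7 − 2)/5 = 1.
Midpoints: 2.5, 3.5, 4.5, 5.5, 6.5.
v(2.5) ≈ 1.50408, v(3.5) ≈ 1.70475, v(4.5) ≈ 1.87180, v(5.5) ≈ 2.01490, v(6.5) ≈ 2.14007.
Sum = Δu · [v(2.5) + v(3.5) + v(4.5) + v(5.5) + v(6.5)].
Sum ≈ 9.23560.

9.23560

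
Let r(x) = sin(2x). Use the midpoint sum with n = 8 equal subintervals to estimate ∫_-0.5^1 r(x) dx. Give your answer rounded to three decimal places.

Δx = (1 − (-0.5))/8 = 0.1875.
Midpoints: -0.40625, -0.21875, -0.03125, 0.15625, 0.34375, 0.53125, 0.71875, 0.90625.
r(-0.40625) ≈ -0.726, r(-0.21875) ≈ -0.424, r(-0.03125) ≈ -0.062, r(0.15625) ≈ 0.307, r(0.34375) ≈ 0.635, r(0.53125) ≈ 0.874, r(0.71875) ≈ 0.991, r(0.90625) ≈ 0.971.
Sum = Δx · [r(-0.40625) + r(-0.21875) + r(-0.03125) + ...].
Sum ≈ 0.481.

0.481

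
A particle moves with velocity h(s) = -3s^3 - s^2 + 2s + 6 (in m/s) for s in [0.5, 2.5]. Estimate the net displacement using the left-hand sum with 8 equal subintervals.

-10.65625

Δs = (2.5 − 0.5)/8 = 0.25.
Left endpoints: 0.5, 0.75, 1, 1.25, 1.5, 1.75, 2, 2.25.
h(0.5) = 6.375, h(0.75) = 5.671875, h(1) = 4, h(1.25) = 1.078125, h(1.5) = -3.375, h(1.75) = -9.640625, h(2) = -18, h(2.25) = -28.734375.
Sum = Δs · [h(0.5) + h(0.75) + h(1) + ...].
Sum = -10.65625.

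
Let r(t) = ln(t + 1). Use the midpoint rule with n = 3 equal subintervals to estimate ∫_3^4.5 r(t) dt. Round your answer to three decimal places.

2.332

Δt = (4.5 − 3)/3 = 0.5.
Midpoints: 3.25, 3.75, 4.25.
r(3.25) ≈ 1.447, r(3.75) ≈ 1.558, r(4.25) ≈ 1.658.
Sum = Δt · [r(3.25) + r(3.75) + r(4.25)].
Sum ≈ 2.332.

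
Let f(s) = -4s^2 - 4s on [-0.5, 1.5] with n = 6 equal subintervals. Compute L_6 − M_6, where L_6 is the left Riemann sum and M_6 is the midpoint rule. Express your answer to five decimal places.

L_6 ≈ -6.1481481.
M_6 ≈ -8.5925926.
L_6 − M_6 ≈ 2.44444.

2.44444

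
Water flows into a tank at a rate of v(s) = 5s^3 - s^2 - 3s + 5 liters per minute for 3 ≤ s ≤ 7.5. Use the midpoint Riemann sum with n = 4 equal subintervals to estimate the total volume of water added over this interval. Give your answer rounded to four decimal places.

3636.9272

Δs = (7.5 − 3)/4 = 1.125.
Midpoints: 3.5625, 4.6875, 5.8125, 6.9375.
v(3.5625) = 850685/4096, v(4.6875) = 1982255/4096, v(5.8125) = 3832457/4096, v(6.9375) = 6576251/4096.
Sum = Δs · [v(3.5625) + v(4.6875) + v(5.8125) + v(6.9375)].
Sum ≈ 3636.9272.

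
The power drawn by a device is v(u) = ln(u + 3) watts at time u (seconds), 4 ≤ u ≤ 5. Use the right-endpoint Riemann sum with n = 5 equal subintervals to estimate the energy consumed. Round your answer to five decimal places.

2.02745

Δu = (5 − 4)/5 = 0.2.
Right endpoints: 4.2, 4.4, 4.6, 4.8, 5.
v(4.2) ≈ 1.97408, v(4.4) ≈ 2.00148, v(4.6) ≈ 2.02815, v(4.8) ≈ 2.05412, v(5) ≈ 2.07944.
Sum = Δu · [v(4.2) + v(4.4) + v(4.6) + v(4.8) + v(5)].
Sum ≈ 2.02745.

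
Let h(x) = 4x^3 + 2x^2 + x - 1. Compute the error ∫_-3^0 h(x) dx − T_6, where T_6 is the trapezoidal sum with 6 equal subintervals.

2

Exact integral: ∫_-3^0 h(x) dx = -70.5.
T_6 = -72.5.
Error = -70.5 − (-72.5) = 2.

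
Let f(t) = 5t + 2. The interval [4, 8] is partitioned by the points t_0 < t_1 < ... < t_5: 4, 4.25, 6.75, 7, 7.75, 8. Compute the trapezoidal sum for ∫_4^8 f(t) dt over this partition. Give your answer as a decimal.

Subinterval widths: 0.25, 2.5, 0.25, 0.75, 0.25.
f(4) = 22, f(4.25) = 23.25, f(6.75) = 35.75, f(7) = 37, f(7.75) = 40.75, f(8) = 42.
On each subinterval the trapezoid contributes (Δt_i/2)·[f(t_{i-1}) + f(t_i)].
Sum = 128.

128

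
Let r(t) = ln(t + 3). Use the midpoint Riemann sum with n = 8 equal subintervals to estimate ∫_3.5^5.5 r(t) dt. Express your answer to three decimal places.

Δt = (5.5 − 3.5)/8 = 0.25.
Midpoints: 3.625, 3.875, 4.125, 4.375, 4.625, 4.875, 5.125, 5.375.
r(3.625) ≈ 1.891, r(3.875) ≈ 1.928, r(4.125) ≈ 1.964, r(4.375) ≈ 1.998, r(4.625) ≈ 2.031, r(4.875) ≈ 2.064, r(5.125) ≈ 2.095, r(5.375) ≈ 2.125.
Sum = Δt · [r(3.625) + r(3.875) + r(4.125) + ...].
Sum ≈ 4.024.

4.024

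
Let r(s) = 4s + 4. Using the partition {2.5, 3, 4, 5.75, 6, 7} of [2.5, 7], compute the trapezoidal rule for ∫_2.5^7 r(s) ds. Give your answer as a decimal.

Subinterval widths: 0.5, 1, 1.75, 0.25, 1.
r(2.5) = 14, r(3) = 16, r(4) = 20, r(5.75) = 27, r(6) = 28, r(7) = 32.
On each subinterval the trapezoid contributes (Δs_i/2)·[r(s_{i-1}) + r(s_i)].
Sum = 103.5.

103.5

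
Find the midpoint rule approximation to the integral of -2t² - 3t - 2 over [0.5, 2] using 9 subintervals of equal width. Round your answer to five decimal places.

-13.86806

Δt = (2 − 0.5)/9 = 1/6.
Midpoints: 7/12, 0.75, 11/12, 13/12, 1.25, 17/12, 19/12, 1.75, 23/12.
f(7/12) = -319/72, f(0.75) = -5.375, f(11/12) = -463/72, f(13/12) = -547/72, f(1.25) = -8.875, f(17/12) = -739/72, f(19/12) = -847/72, f(1.75) = -13.375, f(23/12) = -1087/72.
Sum = Δt · [f(7/12) + f(0.75) + f(11/12) + ...].
Sum ≈ -13.86806.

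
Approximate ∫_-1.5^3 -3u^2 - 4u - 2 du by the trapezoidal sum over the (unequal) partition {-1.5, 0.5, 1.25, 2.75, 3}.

Subinterval widths: 2, 0.75, 1.5, 0.25.
f(-1.5) = -2.75, f(0.5) = -4.75, f(1.25) = -11.6875, f(2.75) = -35.6875, f(3) = -41.
On each subinterval the trapezoid contributes (Δu_i/2)·[f(u_{i-1}) + f(u_i)].
Sum = -58.78125.

-58.78125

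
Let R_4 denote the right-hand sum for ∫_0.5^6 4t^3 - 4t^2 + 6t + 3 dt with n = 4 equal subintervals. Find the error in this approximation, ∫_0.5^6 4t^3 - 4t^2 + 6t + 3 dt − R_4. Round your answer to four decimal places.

Exact integral: ∫_0.5^6 f(t) dt ≈ 1131.854167.
R_4 = 1710.54296875.
Error ≈ 1131.854167 − 1710.54296875 ≈ -578.6888.

-578.6888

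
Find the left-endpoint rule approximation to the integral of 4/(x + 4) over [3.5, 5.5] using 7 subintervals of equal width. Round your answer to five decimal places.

0.96178

Δx = (5.5 − 3.5)/7 = 2/7.
Left endpoints: 3.5, 53/14, 57/14, 61/14, 65/14, 69/14, 73/14.
f(3.5) = 8/15, f(53/14) = 56/109, f(57/14) = 56/113, f(61/14) = 56/117, f(65/14) = 56/121, f(69/14) = 0.448, f(73/14) = 56/129.
Sum = Δx · [f(3.5) + f(53/14) + f(57/14) + ...].
Sum ≈ 0.96178.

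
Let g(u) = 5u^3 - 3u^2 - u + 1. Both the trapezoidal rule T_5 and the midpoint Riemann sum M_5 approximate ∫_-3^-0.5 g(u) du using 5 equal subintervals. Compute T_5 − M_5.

-4.5703125

T_5 = -124.21875.
M_5 = -119.6484375.
T_5 − M_5 = -4.5703125.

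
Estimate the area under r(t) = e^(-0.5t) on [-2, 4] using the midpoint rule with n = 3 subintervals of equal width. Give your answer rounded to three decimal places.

Δt = (4 − (-2))/3 = 2.
Midpoints: -1, 1, 3.
r(-1) ≈ 1.649, r(1) ≈ 0.607, r(3) ≈ 0.223.
Sum = Δt · [r(-1) + r(1) + r(3)].
Sum ≈ 4.957.

4.957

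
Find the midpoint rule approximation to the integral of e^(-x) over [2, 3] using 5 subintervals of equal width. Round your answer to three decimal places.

Δx = (3 − 2)/5 = 0.2.
Midpoints: 2.1, 2.3, 2.5, 2.7, 2.9.
f(2.1) ≈ 0.122, f(2.3) ≈ 0.100, f(2.5) ≈ 0.082, f(2.7) ≈ 0.067, f(2.9) ≈ 0.055.
Sum = Δx · [f(2.1) + f(2.3) + f(2.5) + f(2.7) + f(2.9)].
Sum ≈ 0.085.

0.085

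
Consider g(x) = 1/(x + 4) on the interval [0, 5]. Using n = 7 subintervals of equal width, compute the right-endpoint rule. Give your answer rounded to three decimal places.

Δx = (5 − 0)/7 = 5/7.
Right endpoints: 5/7, 10/7, 15/7, 20/7, 25/7, 30/7, 5.
g(5/7) = 7/33, g(10/7) = 7/38, g(15/7) = 7/43, g(20/7) = 7/48, g(25/7) = 7/53, g(30/7) = 7/58, g(5) = 1/9.
Sum = Δx · [g(5/7) + g(10/7) + g(15/7) + ...].
Sum ≈ 0.763.

0.763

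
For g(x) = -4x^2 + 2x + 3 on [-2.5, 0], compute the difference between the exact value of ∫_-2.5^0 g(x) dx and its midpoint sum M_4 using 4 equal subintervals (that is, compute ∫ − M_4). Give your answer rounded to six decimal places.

-0.325521

Exact integral: ∫_-2.5^0 g(x) dx ≈ -19.58333333.
M_4 = -19.2578125.
Error ≈ -19.58333333 − (-19.2578125) ≈ -0.325521.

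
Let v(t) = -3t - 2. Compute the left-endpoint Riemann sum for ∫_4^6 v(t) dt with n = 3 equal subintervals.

-32

Δt = (6 − 4)/3 = 2/3.
Left endpoints: 4, 14/3, 16/3.
v(4) = -14, v(14/3) = -16, v(16/3) = -18.
Sum = Δt · [v(4) + v(14/3) + v(16/3)].
Sum = -32.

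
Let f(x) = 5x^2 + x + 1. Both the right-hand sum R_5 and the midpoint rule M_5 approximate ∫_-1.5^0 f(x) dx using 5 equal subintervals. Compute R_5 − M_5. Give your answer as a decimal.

R_5 = 4.65.
M_5 = 5.94375.
R_5 − M_5 = -1.29375.

-1.29375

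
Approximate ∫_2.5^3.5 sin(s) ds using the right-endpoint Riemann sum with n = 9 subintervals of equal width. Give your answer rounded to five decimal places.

0.08244

Δs = (3.5 − 2.5)/9 = 1/9.
Right endpoints: 47/18, 49/18, 17/6, 53/18, 55/18, 19/6, 59/18, 61/18, 3.5.
f(47/18) ≈ 0.50595, f(49/18) ≈ 0.40719, f(17/6) ≈ 0.30340, f(53/18) ≈ 0.19587, f(55/18) ≈ 0.08593, f(19/6) ≈ -0.02507, f(59/18) ≈ -0.13576, f(61/18) ≈ -0.24478, f(3.5) ≈ -0.35078.
Sum = Δs · [f(47/18) + f(49/18) + f(17/6) + ...].
Sum ≈ 0.08244.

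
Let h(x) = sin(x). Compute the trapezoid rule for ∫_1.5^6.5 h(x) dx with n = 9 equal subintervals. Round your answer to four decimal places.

-0.8824

Δx = (6.5 − 1.5)/9 = 5/9.
h(1.5) ≈ 0.9975, h(37/18) ≈ 0.8848, h(47/18) ≈ 0.5059, h(19/6) ≈ -0.0251, h(67/18) ≈ -0.5486, h(77/18) ≈ -0.9070, h(29/6) ≈ -0.9927, h(97/18) ≈ -0.7798, h(107/18) ≈ -0.3323, h(6.5) ≈ 0.2151.
T_9 = (Δx/2)·[h(x_0) + 2h(x_1) + ... + 2h(x_{8}) + h(x_9)].
Sum ≈ -0.8824.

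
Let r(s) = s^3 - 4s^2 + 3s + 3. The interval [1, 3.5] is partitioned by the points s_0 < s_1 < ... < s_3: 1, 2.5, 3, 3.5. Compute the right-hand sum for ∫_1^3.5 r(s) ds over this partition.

6.875

Subinterval widths: 1.5, 0.5, 0.5.
Right endpoints: 2.5, 3, 3.5.
r(2.5) = 1.125, r(3) = 3, r(3.5) = 7.375.
Sum = Σ Δs_i · r(s_i).
Sum = 6.875.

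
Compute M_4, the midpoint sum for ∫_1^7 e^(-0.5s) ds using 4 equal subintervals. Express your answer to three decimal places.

1.126

Δs = (7 − 1)/4 = 1.5.
Midpoints: 1.75, 3.25, 4.75, 6.25.
f(1.75) ≈ 0.417, f(3.25) ≈ 0.197, f(4.75) ≈ 0.093, f(6.25) ≈ 0.044.
Sum = Δs · [f(1.75) + f(3.25) + f(4.75) + f(6.25)].
Sum ≈ 1.126.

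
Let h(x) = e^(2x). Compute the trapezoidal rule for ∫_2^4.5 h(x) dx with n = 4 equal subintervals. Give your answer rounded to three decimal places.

4535.076

Δx = (4.5 − 2)/4 = 0.625.
h(2) ≈ 54.598, h(2.625) ≈ 190.566, h(3.25) ≈ 665.142, h(3.875) ≈ 2321.572, h(4.5) ≈ 8103.084.
T_4 = (Δx/2)·[h(x_0) + 2h(x_1) + 2h(x_2) + 2h(x_3) + h(x_4)].
Sum ≈ 4535.076.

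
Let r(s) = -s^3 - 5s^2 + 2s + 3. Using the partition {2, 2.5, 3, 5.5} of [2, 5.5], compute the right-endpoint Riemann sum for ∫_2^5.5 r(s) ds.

-810

Subinterval widths: 0.5, 0.5, 2.5.
Right endpoints: 2.5, 3, 5.5.
r(2.5) = -38.875, r(3) = -63, r(5.5) = -303.625.
Sum = Σ Δs_i · r(s_i).
Sum = -810.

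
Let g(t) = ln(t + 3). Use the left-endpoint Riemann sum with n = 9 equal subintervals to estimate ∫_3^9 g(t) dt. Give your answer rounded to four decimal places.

12.8342

Δt = (9 − 3)/9 = 2/3.
Left endpoints: 3, 11/3, 13/3, 5, 17/3, 19/3, 7, 23/3, 25/3.
g(3) ≈ 1.7918, g(11/3) ≈ 1.8971, g(13/3) ≈ 1.9924, g(5) ≈ 2.0794, g(17/3) ≈ 2.1595, g(19/3) ≈ 2.2336, g(7) ≈ 2.3026, g(23/3) ≈ 2.3671, g(25/3) ≈ 2.4277.
Sum = Δt · [g(3) + g(11/3) + g(13/3) + ...].
Sum ≈ 12.8342.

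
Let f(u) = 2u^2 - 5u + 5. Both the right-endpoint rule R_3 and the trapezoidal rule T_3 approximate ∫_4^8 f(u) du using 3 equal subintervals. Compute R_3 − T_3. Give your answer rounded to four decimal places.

50.6667

R_3 ≈ 251.703704.
T_3 ≈ 201.037037.
R_3 − T_3 ≈ 50.6667.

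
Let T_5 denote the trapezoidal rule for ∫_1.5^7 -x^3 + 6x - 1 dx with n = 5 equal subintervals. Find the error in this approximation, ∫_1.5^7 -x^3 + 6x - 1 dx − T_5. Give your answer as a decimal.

Exact integral: ∫_1.5^7 f(x) dx = -464.234375.
T_5 = -478.37625.
Error = -464.234375 − (-478.37625) = 14.141875.

14.141875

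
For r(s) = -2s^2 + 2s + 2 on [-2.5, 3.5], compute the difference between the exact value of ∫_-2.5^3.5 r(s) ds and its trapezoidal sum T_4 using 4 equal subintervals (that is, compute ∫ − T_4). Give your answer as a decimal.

Exact integral: ∫_-2.5^3.5 r(s) ds = -21.
T_4 = -25.5.
Error = -21 − (-25.5) = 4.5.

4.5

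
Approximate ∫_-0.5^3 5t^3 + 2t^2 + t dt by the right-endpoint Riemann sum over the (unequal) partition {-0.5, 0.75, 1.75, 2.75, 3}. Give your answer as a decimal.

200.51171875

Subinterval widths: 1.25, 1, 1, 0.25.
Right endpoints: 0.75, 1.75, 2.75, 3.
f(0.75) = 3.984375, f(1.75) = 34.671875, f(2.75) = 121.859375, f(3) = 156.
Sum = Σ Δt_i · f(t_i).
Sum = 200.51171875.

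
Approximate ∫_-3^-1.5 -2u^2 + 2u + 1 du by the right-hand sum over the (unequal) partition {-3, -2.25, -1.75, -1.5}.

Subinterval widths: 0.75, 0.5, 0.25.
Right endpoints: -2.25, -1.75, -1.5.
f(-2.25) = -13.625, f(-1.75) = -8.625, f(-1.5) = -6.5.
Sum = Σ Δu_i · f(u_i).
Sum = -16.15625.

-16.15625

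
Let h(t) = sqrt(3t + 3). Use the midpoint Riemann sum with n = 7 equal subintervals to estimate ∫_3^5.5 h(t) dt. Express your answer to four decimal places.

Δt = (5.5 − 3)/7 = 5/14.
Midpoints: 89/28, 99/28, 109/28, 4.25, 129/28, 139/28, 149/28.
h(89/28) ≈ 3.5406, h(99/28) ≈ 3.6888, h(109/28) ≈ 3.8313, h(4.25) ≈ 3.9686, h(129/28) ≈ 4.1014, h(139/28) ≈ 4.2300, h(149/28) ≈ 4.3548.
Sum = Δt · [h(89/28) + h(99/28) + h(109/28) + ...].
Sum ≈ 9.8984.

9.8984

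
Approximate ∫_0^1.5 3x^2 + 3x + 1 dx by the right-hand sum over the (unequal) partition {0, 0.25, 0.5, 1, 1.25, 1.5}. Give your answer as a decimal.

10.21875

Subinterval widths: 0.25, 0.25, 0.5, 0.25, 0.25.
Right endpoints: 0.25, 0.5, 1, 1.25, 1.5.
f(0.25) = 1.9375, f(0.5) = 3.25, f(1) = 7, f(1.25) = 9.4375, f(1.5) = 12.25.
Sum = Σ Δx_i · f(x_i).
Sum = 10.21875.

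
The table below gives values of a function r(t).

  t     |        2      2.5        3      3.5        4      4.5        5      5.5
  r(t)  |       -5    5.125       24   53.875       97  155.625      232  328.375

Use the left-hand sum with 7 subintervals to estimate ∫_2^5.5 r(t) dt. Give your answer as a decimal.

Δt = 0.5.
Sum = 0.5·[(-5) + 5.125 + 24 + 53.875 + 97 + 155.625 + 232] = 281.3125.

281.3125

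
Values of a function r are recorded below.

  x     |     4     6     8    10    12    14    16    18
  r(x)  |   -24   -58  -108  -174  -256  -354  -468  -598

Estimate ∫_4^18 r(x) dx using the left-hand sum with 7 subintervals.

Δx = 2.
Sum = 2·[(-24) + (-58) + (-108) + (-174) + (-256) + (-354) + (-468)] = -2884.

-2884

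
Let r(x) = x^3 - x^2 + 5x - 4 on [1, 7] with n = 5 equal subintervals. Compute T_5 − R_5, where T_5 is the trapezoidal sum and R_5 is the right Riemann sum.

-194.4

T_5 = 597.84.
R_5 = 792.24.
T_5 − R_5 = -194.4.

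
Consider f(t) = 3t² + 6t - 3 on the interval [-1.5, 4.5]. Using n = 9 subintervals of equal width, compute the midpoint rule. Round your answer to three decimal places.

129.833

Δt = (4.5 − (-1.5))/9 = 2/3.
Midpoints: -7/6, -0.5, 1/6, 5/6, 1.5, 13/6, 17/6, 3.5, 25/6.
f(-7/6) = -71/12, f(-0.5) = -5.25, f(1/6) = -23/12, f(5/6) = 49/12, f(1.5) = 12.75, f(13/6) = 289/12, f(17/6) = 457/12, f(3.5) = 54.75, f(25/6) = 889/12.
Sum = Δt · [f(-7/6) + f(-0.5) + f(1/6) + ...].
Sum ≈ 129.833.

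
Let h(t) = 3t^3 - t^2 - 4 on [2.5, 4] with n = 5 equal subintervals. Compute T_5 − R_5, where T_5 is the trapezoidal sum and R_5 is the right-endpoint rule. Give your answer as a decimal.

-20.30625

T_5 = 141.21375.
R_5 = 161.52.
T_5 − R_5 = -20.30625.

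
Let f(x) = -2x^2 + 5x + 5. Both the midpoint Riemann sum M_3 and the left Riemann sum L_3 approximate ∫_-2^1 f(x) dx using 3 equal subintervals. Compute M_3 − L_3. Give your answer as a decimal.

12

M_3 = 2.
L_3 = -10.
M_3 − L_3 = 12.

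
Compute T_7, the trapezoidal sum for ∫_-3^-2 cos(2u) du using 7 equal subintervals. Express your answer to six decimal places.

Δu = (-2 − (-3))/7 = 1/7.
f(-3) ≈ 0.960170, f(-20/7) ≈ 0.842494, f(-19/7) ≈ 0.656510, f(-18/7) ≈ 0.417296, f(-17/7) ≈ 0.144249, f(-16/7) ≈ -0.140494, f(-15/7) ≈ -0.413846, f(-2) ≈ -0.653644.
T_7 = (Δu/2)·[f(u_0) + 2f(u_1) + ... + 2f(u_{6}) + f(u_7)].
Sum ≈ 0.237068.

0.237068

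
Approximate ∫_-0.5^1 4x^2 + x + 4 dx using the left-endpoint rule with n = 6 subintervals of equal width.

7.375

Δx = (1 − (-0.5))/6 = 0.25.
Left endpoints: -0.5, -0.25, 0, 0.25, 0.5, 0.75.
f(-0.5) = 4.5, f(-0.25) = 4, f(0) = 4, f(0.25) = 4.5, f(0.5) = 5.5, f(0.75) = 7.
Sum = Δx · [f(-0.5) + f(-0.25) + f(0) + ...].
Sum = 7.375.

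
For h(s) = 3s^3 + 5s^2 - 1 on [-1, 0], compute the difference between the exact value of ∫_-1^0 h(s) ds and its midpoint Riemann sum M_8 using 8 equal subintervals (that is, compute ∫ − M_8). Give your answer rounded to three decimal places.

0.001

Exact integral: ∫_-1^0 h(s) ds ≈ -0.08333.
M_8 ≈ -0.08398.
Error ≈ -0.08333 − (-0.08398) ≈ 0.001.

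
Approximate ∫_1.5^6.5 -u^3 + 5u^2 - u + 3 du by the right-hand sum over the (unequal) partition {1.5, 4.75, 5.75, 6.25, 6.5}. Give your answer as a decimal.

Subinterval widths: 3.25, 1, 0.5, 0.25.
Right endpoints: 4.75, 5.75, 6.25, 6.5.
f(4.75) = 3.890625, f(5.75) = -27.546875, f(6.25) = -52.078125, f(6.5) = -66.875.
Sum = Σ Δu_i · f(u_i).
Sum = -57.66015625.

-57.66015625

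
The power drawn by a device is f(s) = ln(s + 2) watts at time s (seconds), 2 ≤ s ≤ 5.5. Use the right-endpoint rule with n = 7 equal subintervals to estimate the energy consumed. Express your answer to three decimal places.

Δs = (5.5 − 2)/7 = 0.5.
Right endpoints: 2.5, 3, 3.5, 4, 4.5, 5, 5.5.
f(2.5) ≈ 1.504, f(3) ≈ 1.609, f(3.5) ≈ 1.705, f(4) ≈ 1.792, f(4.5) ≈ 1.872, f(5) ≈ 1.946, f(5.5) ≈ 2.015.
Sum = Δs · [f(2.5) + f(3) + f(3.5) + ...].
Sum ≈ 6.221.

6.221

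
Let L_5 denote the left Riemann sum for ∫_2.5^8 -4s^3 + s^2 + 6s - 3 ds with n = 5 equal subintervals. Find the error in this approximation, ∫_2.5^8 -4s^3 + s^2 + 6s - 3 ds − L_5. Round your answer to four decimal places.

Exact integral: ∫_2.5^8 f(s) ds ≈ -3734.729167.
L_5 = -2761.385.
Error ≈ -3734.729167 − (-2761.385) ≈ -973.3442.

-973.3442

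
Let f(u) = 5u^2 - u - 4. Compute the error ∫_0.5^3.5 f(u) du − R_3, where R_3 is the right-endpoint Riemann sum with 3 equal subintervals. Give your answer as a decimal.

-31

Exact integral: ∫_0.5^3.5 f(u) du = 53.25.
R_3 = 84.25.
Error = 53.25 − 84.25 = -31.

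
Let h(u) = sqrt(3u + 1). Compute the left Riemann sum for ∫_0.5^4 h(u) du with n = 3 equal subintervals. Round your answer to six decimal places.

Δu = (4 − 0.5)/3 = 7/6.
Left endpoints: 0.5, 5/3, 17/6.
h(0.5) ≈ 1.581139, h(5/3) ≈ 2.449490, h(17/6) ≈ 3.082207.
Sum = Δu · [h(0.5) + h(5/3) + h(17/6)].
Sum ≈ 8.298308.

8.298308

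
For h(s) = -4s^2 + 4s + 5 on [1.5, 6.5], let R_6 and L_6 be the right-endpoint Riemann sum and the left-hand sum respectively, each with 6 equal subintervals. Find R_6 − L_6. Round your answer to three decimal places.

-116.667

R_6 ≈ -317.31481.
L_6 ≈ -200.64815.
R_6 − L_6 ≈ -116.667.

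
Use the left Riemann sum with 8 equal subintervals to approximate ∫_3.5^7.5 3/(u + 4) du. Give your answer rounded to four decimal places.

Δu = (7.5 − 3.5)/8 = 0.5.
Left endpoints: 3.5, 4, 4.5, 5, 5.5, 6, 6.5, 7.
f(3.5) = 0.4, f(4) = 0.375, f(4.5) = 6/17, f(5) = 1/3, f(5.5) = 6/19, f(6) = 0.3, f(6.5) = 2/7, f(7) = 3/11.
Sum = Δu · [f(3.5) + f(4) + f(4.5) + ...].
Sum ≈ 1.3178.

1.3178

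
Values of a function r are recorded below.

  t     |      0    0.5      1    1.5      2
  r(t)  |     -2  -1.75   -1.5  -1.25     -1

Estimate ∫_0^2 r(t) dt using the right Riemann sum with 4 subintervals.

Δt = 0.5.
Sum = 0.5·[(-1.75) + (-1.5) + (-1.25) + (-1)] = -2.75.

-2.75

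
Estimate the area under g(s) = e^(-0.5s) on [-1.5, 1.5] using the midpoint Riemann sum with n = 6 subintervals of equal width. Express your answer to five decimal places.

3.28072

Δs = (1.5 − (-1.5))/6 = 0.5.
Midpoints: -1.25, -0.75, -0.25, 0.25, 0.75, 1.25.
g(-1.25) ≈ 1.86825, g(-0.75) ≈ 1.45499, g(-0.25) ≈ 1.13315, g(0.25) ≈ 0.88250, g(0.75) ≈ 0.68729, g(1.25) ≈ 0.53526.
Sum = Δs · [g(-1.25) + g(-0.75) + g(-0.25) + ...].
Sum ≈ 3.28072.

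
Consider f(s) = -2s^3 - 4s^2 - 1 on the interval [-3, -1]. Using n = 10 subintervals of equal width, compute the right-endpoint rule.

1.44

Δs = (-1 − (-3))/10 = 0.2.
Right endpoints: -2.8, -2.6, -2.4, -2.2, -2, -1.8, -1.6, -1.4, -1.2, -1.
f(-2.8) = 11.544, f(-2.6) = 7.112, f(-2.4) = 3.608, f(-2.2) = 0.936, f(-2) = -1, f(-1.8) = -2.296, f(-1.6) = -3.048, f(-1.4) = -3.352, f(-1.2) = -3.304, f(-1) = -3.
Sum = Δs · [f(-2.8) + f(-2.6) + f(-2.4) + ...].
Sum = 1.44.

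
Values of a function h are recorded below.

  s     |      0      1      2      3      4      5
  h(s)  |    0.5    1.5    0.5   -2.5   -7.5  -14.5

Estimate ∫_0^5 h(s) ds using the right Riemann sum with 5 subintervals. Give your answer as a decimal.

Δs = 1.
Sum = 1·[1.5 + 0.5 + (-2.5) + (-7.5) + (-14.5)] = -22.5.

-22.5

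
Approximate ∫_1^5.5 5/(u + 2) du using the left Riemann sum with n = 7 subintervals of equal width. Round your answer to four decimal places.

Δu = (5.5 − 1)/7 = 9/14.
Left endpoints: 1, 23/14, 16/7, 41/14, 25/7, 59/14, 34/7.
f(1) = 5/3, f(23/14) = 70/51, f(16/7) = 7/6, f(41/14) = 70/69, f(25/7) = 35/39, f(59/14) = 70/87, f(34/7) = 35/48.
Sum = Δu · [f(1) + f(23/14) + f(16/7) + ...].
Sum ≈ 4.9189.

4.9189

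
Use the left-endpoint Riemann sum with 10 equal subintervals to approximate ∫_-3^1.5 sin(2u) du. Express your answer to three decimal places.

Δu = (1.5 − (-3))/10 = 0.45.
Left endpoints: -3, -2.55, -2.1, -1.65, -1.2, -0.75, -0.3, 0.15, 0.6, 1.05.
f(-3) ≈ 0.279, f(-2.55) ≈ 0.926, f(-2.1) ≈ 0.872, f(-1.65) ≈ 0.158, f(-1.2) ≈ -0.675, f(-0.75) ≈ -0.997, f(-0.3) ≈ -0.565, f(0.15) ≈ 0.296, f(0.6) ≈ 0.932, f(1.05) ≈ 0.863.
Sum = Δu · [f(-3) + f(-2.55) + f(-2.1) + ...].
Sum ≈ 0.939.

0.939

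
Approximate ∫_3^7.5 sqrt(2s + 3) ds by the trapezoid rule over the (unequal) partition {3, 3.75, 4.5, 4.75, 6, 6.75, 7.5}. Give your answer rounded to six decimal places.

16.449467

Subinterval widths: 0.75, 0.75, 0.25, 1.25, 0.75, 0.75.
f(3) ≈ 3.000000, f(3.75) ≈ 3.240370, f(4.5) ≈ 3.464102, f(4.75) ≈ 3.535534, f(6) ≈ 3.872983, f(6.75) ≈ 4.062019, f(7.5) ≈ 4.242641.
On each subinterval the trapezoid contributes (Δs_i/2)·[f(s_{i-1}) + f(s_i)].
Sum ≈ 16.449467.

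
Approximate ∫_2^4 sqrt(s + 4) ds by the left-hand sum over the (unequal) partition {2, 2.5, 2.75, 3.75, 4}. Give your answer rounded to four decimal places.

Subinterval widths: 0.5, 0.25, 1, 0.25.
Left endpoints: 2, 2.5, 2.75, 3.75.
f(2) ≈ 2.4495, f(2.5) ≈ 2.5495, f(2.75) ≈ 2.5981, f(3.75) ≈ 2.7839.
Sum = Σ Δs_i · f(s_i).
Sum ≈ 5.1562.

5.1562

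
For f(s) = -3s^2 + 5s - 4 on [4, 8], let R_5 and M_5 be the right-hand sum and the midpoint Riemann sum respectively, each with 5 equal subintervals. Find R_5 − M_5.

-51.52

R_5 = -394.88.
M_5 = -343.36.
R_5 − M_5 = -51.52.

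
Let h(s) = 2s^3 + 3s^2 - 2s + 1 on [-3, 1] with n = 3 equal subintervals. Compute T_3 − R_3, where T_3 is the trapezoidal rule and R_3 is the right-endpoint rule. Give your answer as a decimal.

T_3 ≈ -3.555556.
R_3 ≈ 12.444444.
T_3 − R_3 = -16.

-16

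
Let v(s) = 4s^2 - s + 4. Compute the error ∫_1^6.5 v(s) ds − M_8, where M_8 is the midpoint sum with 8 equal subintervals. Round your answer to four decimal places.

Exact integral: ∫_1^6.5 v(s) ds ≈ 366.208333.
M_8 ≈ 365.341797.
Error ≈ 366.208333 − 365.341797 ≈ 0.8665.

0.8665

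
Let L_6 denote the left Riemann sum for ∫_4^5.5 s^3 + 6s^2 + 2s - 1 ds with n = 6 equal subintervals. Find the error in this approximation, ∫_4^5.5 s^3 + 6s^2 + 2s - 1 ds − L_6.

23.54296875

Exact integral: ∫_4^5.5 f(s) ds = 382.265625.
L_6 = 358.72265625.
Error = 382.265625 − 358.72265625 = 23.54296875.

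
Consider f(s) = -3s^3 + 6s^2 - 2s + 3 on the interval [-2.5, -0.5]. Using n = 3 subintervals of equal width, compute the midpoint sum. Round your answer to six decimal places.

Δs = (-0.5 − (-2.5))/3 = 2/3.
Midpoints: -13/6, -1.5, -5/6.
f(-13/6) = 4753/72, f(-1.5) = 29.625, f(-5/6) = 761/72.
Sum = Δs · [f(-13/6) + f(-1.5) + f(-5/6)].
Sum ≈ 70.805556.

70.805556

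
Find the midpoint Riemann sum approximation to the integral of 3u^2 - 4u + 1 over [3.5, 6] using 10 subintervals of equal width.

Δu = (6 − 3.5)/10 = 0.25.
Midpoints: 3.625, 3.875, 4.125, 4.375, 4.625, 4.875, 5.125, 5.375, 5.625, 5.875.
f(3.625) = 25.921875, f(3.875) = 30.546875, f(4.125) = 35.546875, f(4.375) = 40.921875, f(4.625) = 46.671875, f(4.875) = 52.796875, f(5.125) = 59.296875, f(5.375) = 66.171875, f(5.625) = 73.421875, f(5.875) = 81.046875.
Sum = Δu · [f(3.625) + f(3.875) + f(4.125) + ...].
Sum = 128.0859375.

128.0859375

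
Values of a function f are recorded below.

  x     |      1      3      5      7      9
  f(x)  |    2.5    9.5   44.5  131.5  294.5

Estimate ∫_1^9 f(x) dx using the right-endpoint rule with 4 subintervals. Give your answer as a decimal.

960

Δx = 2.
Sum = 2·[9.5 + 44.5 + 131.5 + 294.5] = 960.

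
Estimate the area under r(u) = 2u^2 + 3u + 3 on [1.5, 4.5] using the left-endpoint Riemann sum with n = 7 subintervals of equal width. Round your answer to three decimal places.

Δu = (4.5 − 1.5)/7 = 3/7.
Left endpoints: 1.5, 27/14, 33/14, 39/14, 45/14, 51/14, 57/14.
r(1.5) = 12, r(27/14) = 795/49, r(33/14) = 1038/49, r(39/14) = 1317/49, r(45/14) = 1632/49, r(51/14) = 1983/49, r(57/14) = 2370/49.
Sum = Δu · [r(1.5) + r(27/14) + r(33/14) + ...].
Sum ≈ 85.041.

85.041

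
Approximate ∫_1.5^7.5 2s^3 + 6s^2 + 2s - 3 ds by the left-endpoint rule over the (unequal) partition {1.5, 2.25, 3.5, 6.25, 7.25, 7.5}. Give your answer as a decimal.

Subinterval widths: 0.75, 1.25, 2.75, 1, 0.25.
Left endpoints: 1.5, 2.25, 3.5, 6.25, 7.25.
f(1.5) = 20.25, f(2.25) = 54.65625, f(3.5) = 163.25, f(6.25) = 732.15625, f(7.25) = 1089.03125.
Sum = Σ Δs_i · f(s_i).
Sum = 1536.859375.

1536.859375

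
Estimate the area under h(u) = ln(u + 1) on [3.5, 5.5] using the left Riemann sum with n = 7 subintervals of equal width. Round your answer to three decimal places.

Δu = (5.5 − 3.5)/7 = 2/7.
Left endpoints: 3.5, 53/14, 57/14, 61/14, 65/14, 69/14, 73/14.
h(3.5) ≈ 1.504, h(53/14) ≈ 1.566, h(57/14) ≈ 1.624, h(61/14) ≈ 1.678, h(65/14) ≈ 1.730, h(69/14) ≈ 1.780, h(73/14) ≈ 1.827.
Sum = Δu · [h(3.5) + h(53/14) + h(57/14) + ...].
Sum ≈ 3.345.

3.345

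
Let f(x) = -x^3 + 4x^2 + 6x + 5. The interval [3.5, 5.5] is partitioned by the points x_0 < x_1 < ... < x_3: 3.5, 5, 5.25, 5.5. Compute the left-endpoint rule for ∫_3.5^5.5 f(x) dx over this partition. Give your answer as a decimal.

51.19921875

Subinterval widths: 1.5, 0.25, 0.25.
Left endpoints: 3.5, 5, 5.25.
f(3.5) = 32.125, f(5) = 10, f(5.25) = 2.046875.
Sum = Σ Δx_i · f(x_i).
Sum = 51.19921875.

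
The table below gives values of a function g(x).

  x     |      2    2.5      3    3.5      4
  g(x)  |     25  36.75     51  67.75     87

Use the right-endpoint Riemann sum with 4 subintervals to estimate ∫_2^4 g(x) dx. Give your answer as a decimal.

Δx = 0.5.
Sum = 0.5·[36.75 + 51 + 67.75 + 87] = 121.25.

121.25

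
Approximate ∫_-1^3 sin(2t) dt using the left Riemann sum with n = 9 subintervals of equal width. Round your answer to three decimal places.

-0.782

Δt = (3 − (-1))/9 = 4/9.
Left endpoints: -1, -5/9, -1/9, 1/3, 7/9, 11/9, 5/3, 19/9, 23/9.
f(-1) ≈ -0.909, f(-5/9) ≈ -0.896, f(-1/9) ≈ -0.220, f(1/3) ≈ 0.618, f(7/9) ≈ 1.000, f(11/9) ≈ 0.642, f(5/3) ≈ -0.191, f(19/9) ≈ -0.882, f(23/9) ≈ -0.922.
Sum = Δt · [f(-1) + f(-5/9) + f(-1/9) + ...].
Sum ≈ -0.782.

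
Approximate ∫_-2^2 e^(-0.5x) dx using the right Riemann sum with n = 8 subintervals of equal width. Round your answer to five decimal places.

Δx = (2 − (-2))/8 = 0.5.
Right endpoints: -1.5, -1, -0.5, 0, 0.5, 1, 1.5, 2.
f(-1.5) ≈ 2.11700, f(-1) ≈ 1.64872, f(-0.5) ≈ 1.28403, f(0) ≈ 1.00000, f(0.5) ≈ 0.77880, f(1) ≈ 0.60653, f(1.5) ≈ 0.47237, f(2) ≈ 0.36788.
Sum = Δx · [f(-1.5) + f(-1) + f(-0.5) + ...].
Sum ≈ 4.13766.

4.13766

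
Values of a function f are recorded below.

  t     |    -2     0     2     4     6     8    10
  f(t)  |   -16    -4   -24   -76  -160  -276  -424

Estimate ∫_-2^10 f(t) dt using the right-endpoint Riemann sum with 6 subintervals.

Δt = 2.
Sum = 2·[(-4) + (-24) + (-76) + (-160) + (-276) + (-424)] = -1928.

-1928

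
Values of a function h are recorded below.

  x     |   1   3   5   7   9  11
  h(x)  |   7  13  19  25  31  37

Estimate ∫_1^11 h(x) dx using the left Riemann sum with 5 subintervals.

190

Δx = 2.
Sum = 2·[7 + 13 + 19 + 25 + 31] = 190.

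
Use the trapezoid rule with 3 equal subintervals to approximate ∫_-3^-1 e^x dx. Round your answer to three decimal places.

Δx = (-1 − (-3))/3 = 2/3.
f(-3) ≈ 0.050, f(-7/3) ≈ 0.097, f(-5/3) ≈ 0.189, f(-1) ≈ 0.368.
T_3 = (Δx/2)·[f(x_0) + 2f(x_1) + 2f(x_2) + f(x_3)].
Sum ≈ 0.330.

0.330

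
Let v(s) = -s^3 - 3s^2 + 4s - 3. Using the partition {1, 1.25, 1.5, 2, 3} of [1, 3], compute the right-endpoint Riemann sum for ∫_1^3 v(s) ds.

Subinterval widths: 0.25, 0.25, 0.5, 1.
Right endpoints: 1.25, 1.5, 2, 3.
v(1.25) = -4.640625, v(1.5) = -7.125, v(2) = -15, v(3) = -45.
Sum = Σ Δs_i · v(s_i).
Sum = -55.44140625.

-55.44140625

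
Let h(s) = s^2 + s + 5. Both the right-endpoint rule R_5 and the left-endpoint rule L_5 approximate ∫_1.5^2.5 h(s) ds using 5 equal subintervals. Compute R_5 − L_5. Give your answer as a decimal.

R_5 = 11.59.
L_5 = 10.59.
R_5 − L_5 = 1.

1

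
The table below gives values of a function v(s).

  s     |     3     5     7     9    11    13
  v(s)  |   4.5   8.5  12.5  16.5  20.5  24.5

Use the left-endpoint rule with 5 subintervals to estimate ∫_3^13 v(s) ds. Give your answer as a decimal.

Δs = 2.
Sum = 2·[4.5 + 8.5 + 12.5 + 16.5 + 20.5] = 125.

125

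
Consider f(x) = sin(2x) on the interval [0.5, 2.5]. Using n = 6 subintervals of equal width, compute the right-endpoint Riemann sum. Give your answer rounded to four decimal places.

Δx = (2.5 − 0.5)/6 = 1/3.
Right endpoints: 5/6, 7/6, 1.5, 11/6, 13/6, 2.5.
f(5/6) ≈ 0.9954, f(7/6) ≈ 0.7231, f(1.5) ≈ 0.1411, f(11/6) ≈ -0.5013, f(13/6) ≈ -0.9290, f(2.5) ≈ -0.9589.
Sum = Δx · [f(5/6) + f(7/6) + f(1.5) + ...].
Sum ≈ -0.1765.

-0.1765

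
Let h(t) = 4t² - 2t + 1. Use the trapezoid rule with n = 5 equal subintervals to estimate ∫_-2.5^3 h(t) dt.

64.02

Δt = (3 − (-2.5))/5 = 1.1.
h(-2.5) = 31, h(-1.4) = 11.64, h(-0.3) = 1.96, h(0.8) = 1.96, h(1.9) = 11.64, h(3) = 31.
T_5 = (Δt/2)·[h(t_0) + 2h(t_1) + ... + 2h(t_{4}) + h(t_5)].
Sum = 64.02.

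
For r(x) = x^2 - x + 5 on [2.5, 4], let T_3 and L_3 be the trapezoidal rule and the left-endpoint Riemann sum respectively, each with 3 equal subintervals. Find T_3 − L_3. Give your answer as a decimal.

2.0625

T_3 = 18.8125.
L_3 = 16.75.
T_3 − L_3 = 2.0625.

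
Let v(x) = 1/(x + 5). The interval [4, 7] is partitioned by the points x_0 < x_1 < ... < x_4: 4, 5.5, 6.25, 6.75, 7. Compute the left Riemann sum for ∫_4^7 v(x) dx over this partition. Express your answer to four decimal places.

0.3038

Subinterval widths: 1.5, 0.75, 0.5, 0.25.
Left endpoints: 4, 5.5, 6.25, 6.75.
v(4) = 1/9, v(5.5) = 2/21, v(6.25) = 4/45, v(6.75) = 4/47.
Sum = Σ Δx_i · v(x_i).
Sum ≈ 0.3038.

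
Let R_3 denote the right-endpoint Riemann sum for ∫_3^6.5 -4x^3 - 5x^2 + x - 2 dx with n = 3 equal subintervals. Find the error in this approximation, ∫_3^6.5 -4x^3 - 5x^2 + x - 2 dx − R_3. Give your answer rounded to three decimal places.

721.956

Exact integral: ∫_3^6.5 f(x) dx ≈ -2107.14583.
R_3 ≈ -2829.10185.
Error ≈ -2107.14583 − (-2829.10185) ≈ 721.956.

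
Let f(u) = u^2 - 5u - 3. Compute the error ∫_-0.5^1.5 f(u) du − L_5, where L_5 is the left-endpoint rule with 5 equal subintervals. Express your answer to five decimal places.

-1.65333

Exact integral: ∫_-0.5^1.5 f(u) du ≈ -9.8333333.
L_5 = -8.18.
Error ≈ -9.8333333 − (-8.18) ≈ -1.65333.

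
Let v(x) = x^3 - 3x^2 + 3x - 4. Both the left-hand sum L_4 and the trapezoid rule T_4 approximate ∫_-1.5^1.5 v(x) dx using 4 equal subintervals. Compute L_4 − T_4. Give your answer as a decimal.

L_4 = -25.5.
T_4 = -19.59375.
L_4 − T_4 = -5.90625.

-5.90625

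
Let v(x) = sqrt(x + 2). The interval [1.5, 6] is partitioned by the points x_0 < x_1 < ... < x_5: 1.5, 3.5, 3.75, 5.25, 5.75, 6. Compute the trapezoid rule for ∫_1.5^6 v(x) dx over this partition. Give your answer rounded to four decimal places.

10.6975

Subinterval widths: 2, 0.25, 1.5, 0.5, 0.25.
v(1.5) ≈ 1.8708, v(3.5) ≈ 2.3452, v(3.75) ≈ 2.3979, v(5.25) ≈ 2.6926, v(5.75) ≈ 2.7839, v(6) ≈ 2.8284.
On each subinterval the trapezoid contributes (Δx_i/2)·[v(x_{i-1}) + v(x_i)].
Sum ≈ 10.6975.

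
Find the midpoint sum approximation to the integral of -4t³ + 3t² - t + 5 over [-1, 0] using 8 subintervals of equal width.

7.48828125

Δt = (0 − (-1))/8 = 0.125.
Midpoints: -0.9375, -0.8125, -0.6875, -0.5625, -0.4375, -0.3125, -0.1875, -0.0625.
f(-0.9375) = 12155/1024, f(-0.8125) = 10177/1024, f(-0.6875) = 8607/1024, f(-0.5625) = 7397/1024, f(-0.4375) = 6499/1024, f(-0.3125) = 5865/1024, f(-0.1875) = 5447/1024, f(-0.0625) = 5197/1024.
Sum = Δt · [f(-0.9375) + f(-0.8125) + f(-0.6875) + ...].
Sum = 7.48828125.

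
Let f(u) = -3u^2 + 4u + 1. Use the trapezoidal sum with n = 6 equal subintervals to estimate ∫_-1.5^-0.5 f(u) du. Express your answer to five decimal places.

-6.26389

Δu = (-0.5 − (-1.5))/6 = 1/6.
f(-1.5) = -11.75, f(-4/3) = -29/3, f(-7/6) = -7.75, f(-1) = -6, f(-5/6) = -53/12, f(-2/3) = -3, f(-0.5) = -1.75.
T_6 = (Δu/2)·[f(u_0) + 2f(u_1) + ... + 2f(u_{5}) + f(u_6)].
Sum ≈ -6.26389.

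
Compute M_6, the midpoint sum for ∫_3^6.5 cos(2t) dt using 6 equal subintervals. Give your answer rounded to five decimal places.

0.37045

Δt = (6.5 − 3)/6 = 7/12.
Midpoints: 79/24, 3.875, 107/24, 121/24, 5.625, 149/24.
f(79/24) ≈ 0.95529, f(3.875) ≈ 0.10379, f(107/24) ≈ -0.87366, f(121/24) ≈ -0.79088, f(5.625) ≈ 0.25169, f(149/24) ≈ 0.98882.
Sum = Δt · [f(79/24) + f(3.875) + f(107/24) + ...].
Sum ≈ 0.37045.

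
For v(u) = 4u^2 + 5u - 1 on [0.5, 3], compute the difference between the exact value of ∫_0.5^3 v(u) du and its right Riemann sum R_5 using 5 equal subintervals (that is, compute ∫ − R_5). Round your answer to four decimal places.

Exact integral: ∫_0.5^3 v(u) du ≈ 55.208333.
R_5 = 67.5.
Error ≈ 55.208333 − 67.5 ≈ -12.2917.

-12.2917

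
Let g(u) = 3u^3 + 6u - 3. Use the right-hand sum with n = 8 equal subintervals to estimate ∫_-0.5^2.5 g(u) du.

51.1171875

Δu = (2.5 − (-0.5))/8 = 0.375.
Right endpoints: -0.125, 0.25, 0.625, 1, 1.375, 1.75, 2.125, 2.5.
g(-0.125) = -1923/512, g(0.25) = -1.453125, g(0.625) = 759/512, g(1) = 6, g(1.375) = 6681/512, g(1.75) = 23.578125, g(2.125) = 19731/512, g(2.5) = 58.875.
Sum = Δu · [g(-0.125) + g(0.25) + g(0.625) + ...].
Sum = 51.1171875.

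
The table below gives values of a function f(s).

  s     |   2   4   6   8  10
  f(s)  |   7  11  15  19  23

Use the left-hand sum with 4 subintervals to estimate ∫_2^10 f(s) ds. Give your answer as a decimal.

104

Δs = 2.
Sum = 2·[7 + 11 + 15 + 19] = 104.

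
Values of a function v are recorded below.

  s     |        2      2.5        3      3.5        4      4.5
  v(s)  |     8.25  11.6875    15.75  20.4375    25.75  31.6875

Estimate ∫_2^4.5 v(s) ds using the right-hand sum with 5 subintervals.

Δs = 0.5.
Sum = 0.5·[11.6875 + 15.75 + 20.4375 + 25.75 + 31.6875] = 52.65625.

52.65625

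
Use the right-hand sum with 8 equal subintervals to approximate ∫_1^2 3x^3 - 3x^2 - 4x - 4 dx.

-5.22265625

Δx = (2 − 1)/8 = 0.125.
Right endpoints: 1.125, 1.25, 1.375, 1.5, 1.625, 1.75, 1.875, 2.
f(1.125) = -4109/512, f(1.25) = -7.828125, f(1.375) = -3775/512, f(1.5) = -6.625, f(1.625) = -2841/512, f(1.75) = -4.109375, f(1.875) = -1163/512, f(2) = 0.
Sum = Δx · [f(1.125) + f(1.25) + f(1.375) + ...].
Sum = -5.22265625.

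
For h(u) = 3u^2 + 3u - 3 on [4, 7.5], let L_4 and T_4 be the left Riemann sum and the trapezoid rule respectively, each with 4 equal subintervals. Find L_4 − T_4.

L_4 = 351.66796875.
T_4 = 409.08984375.
L_4 − T_4 = -57.421875.

-57.421875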